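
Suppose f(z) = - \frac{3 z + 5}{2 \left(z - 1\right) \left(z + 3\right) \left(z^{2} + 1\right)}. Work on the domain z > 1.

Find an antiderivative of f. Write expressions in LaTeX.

An antiderivative is F(z) = \frac{- 20 \log{\left(z - 1 \right)} - 2 \log{\left(z + 3 \right)} + 11 \log{\left(z^{2} + 1 \right)} + 14 \operatorname{atan}{\left(z \right)}}{40}.

The denominator factors as 2 \left(z - 1\right) \left(z + 3\right) \left(z^{2} + 1\right); partial fractions split f into directly integrable pieces: \frac{11 z + 7}{20 \left(z^{2} + 1\right)} - \frac{1}{20 \left(z + 3\right)} - \frac{1}{2 \left(z - 1\right)}.
Check: d/dz[\frac{- 20 \log{\left(z - 1 \right)} - 2 \log{\left(z + 3 \right)} + 11 \log{\left(z^{2} + 1 \right)} + 14 \operatorname{atan}{\left(z \right)}}{40}] = \frac{- 3 z - 5}{2 z^{4} + 4 z^{3} - 4 z^{2} + 4 z - 6}, which equals f(z).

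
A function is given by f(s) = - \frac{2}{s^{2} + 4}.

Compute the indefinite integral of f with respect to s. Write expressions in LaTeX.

F(s) = - \operatorname{atan}{\left(\frac{s}{2} \right)} + C

A first test for any F(s): its s-derivative must equal f(s) identically.
Check: d/ds[- \operatorname{atan}{\left(\frac{s}{2} \right)}] = - \frac{2}{s^{2} + 4} = f(s).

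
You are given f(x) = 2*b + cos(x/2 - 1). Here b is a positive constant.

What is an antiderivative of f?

An antiderivative is F(x) = 2*b*x + 2*sin(x/2 - 1).

Differentiate the proposed F(x) back; it has to land on f(x) exactly.
Check: d/dx[2*b*x + 2*sin(x/2 - 1)] = 2*b + cos(x/2 - 1) = f(x).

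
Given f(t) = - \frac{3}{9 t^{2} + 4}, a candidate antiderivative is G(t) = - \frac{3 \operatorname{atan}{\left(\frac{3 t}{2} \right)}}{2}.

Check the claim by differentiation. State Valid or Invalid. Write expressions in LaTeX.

Invalid: d/dt[G] - f = - \frac{6}{9 t^{2} + 4}, which is not 0.

d/dt[G] = - \frac{9}{9 t^{2} + 4}
d/dt[G] - f(t) = - \frac{6}{9 t^{2} + 4} != 0.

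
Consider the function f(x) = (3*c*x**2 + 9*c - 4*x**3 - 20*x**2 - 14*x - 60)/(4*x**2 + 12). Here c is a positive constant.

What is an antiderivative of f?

A candidate is checked by its d/dx: the result must match f(x).
Check: d/dx[3*c*x/4 - x**2/2 - 5*x - log(x**2 + 3)/4] = (3*c*x**2 + 9*c - 4*x**3 - 20*x**2 - 14*x - 60)/(4*x**2 + 12) = f(x).

An antiderivative is F(x) = 3*c*x/4 - x**2/2 - 5*x - log(x**2 + 3)/4.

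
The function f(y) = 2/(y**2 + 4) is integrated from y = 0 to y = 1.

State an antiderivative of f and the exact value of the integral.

Antiderivative: F(y) = atan(y/2); value = atan(1/2)

Since d/dy undoes antidifferentiation here, F'(y) = f(y) is required of F(y).
F(y) = atan(y/2) is an antiderivative of f.
Check: d/dy[atan(y/2)] = 2/(y**2 + 4) = f(y).
F(1) = atan(1/2); F(0) = 0.
Integral = F(1) - F(0) = atan(1/2).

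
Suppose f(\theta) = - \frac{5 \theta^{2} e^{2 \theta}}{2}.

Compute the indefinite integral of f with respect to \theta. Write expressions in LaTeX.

F(\theta) = \frac{5 \left(- 2 \theta^{2} + 2 \theta - 1\right) e^{2 \theta}}{8} + C

f has the shape u'v + uv' for u = - \frac{5 \theta^{2}}{4} + \frac{5 \theta}{4} - \frac{5}{8} and v = e^{2 \theta} — it is the derivative of the product u*v.
Check: d/d\theta[\frac{5 \left(- 2 \theta^{2} + 2 \theta - 1\right) e^{2 \theta}}{8}] = - \frac{5 \theta^{2} e^{2 \theta}}{2} = f(\theta).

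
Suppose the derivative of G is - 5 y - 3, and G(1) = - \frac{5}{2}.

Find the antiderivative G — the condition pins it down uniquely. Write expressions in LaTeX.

The proposed G(y) is checked by its d/dy: the result must match the given G'(y).
A general antiderivative is - \frac{5 y^{2}}{2} - 3 y + 3 + C.
The condition gives C = - \frac{5}{2} - (- \frac{5}{2}) = 0.
So G(y) = - \frac{5 y^{2} + 6 y - 6}{2}.
Check: d/dy[- \frac{5 y^{2} + 6 y - 6}{2}] = - 5 y - 3 = G'(y).

G(y) = - \frac{5 y^{2} + 6 y - 6}{2}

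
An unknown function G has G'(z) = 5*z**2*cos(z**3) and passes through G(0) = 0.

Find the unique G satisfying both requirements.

Differentiate the proposed G(z) back; it has to land on the given G'(z).
A general antiderivative is 5*sin(z**3)/3 + C.
The condition gives C = 0 - (0) = 0.
So G(z) = 5*sin(z**3)/3.
Check: d/dz[5*sin(z**3)/3] = 5*z**2*cos(z**3) = G'(z).

G(z) = 5*sin(z**3)/3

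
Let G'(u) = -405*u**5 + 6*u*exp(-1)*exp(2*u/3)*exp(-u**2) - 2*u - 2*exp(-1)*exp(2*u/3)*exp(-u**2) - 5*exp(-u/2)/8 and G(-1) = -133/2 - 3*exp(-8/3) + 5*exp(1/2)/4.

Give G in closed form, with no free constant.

Integrate term by term and add the pieces.
A general antiderivative is -135*u**6/2 - u**2 - 3*exp(-u**2 + 2*u/3 - 1) + 5*exp(-u/2)/4 + C.
The condition gives C = -133/2 - 3*exp(-8/3) + 5*exp(1/2)/4 - (-137/2 - 3*exp(-8/3) + 5*exp(1/2)/4) = 2.
So G(u) = -(270*u**6*exp(u/2) + 4*u**2*exp(u/2) + 12*exp(-1)*exp(7*u/6)*exp(-u**2) - 8*exp(u/2) - 5)*exp(-u/2)/4.
Check: d/du[-(270*u**6*exp(u/2) + 4*u**2*exp(u/2) + 12*exp(-1)*exp(7*u/6)*exp(-u**2) - 8*exp(u/2) - 5)*exp(-u/2)/4] = (-3240*exp(1)*u**5*exp(u/2)*exp(u**2) + 48*u*exp(7*u/6) - 16*exp(1)*u*exp(u/2)*exp(u**2) - 16*exp(7*u/6) - 5*exp(1)*exp(u**2))*exp(-1)*exp(-u/2)*exp(-u**2)/8, which equals G'(u).

G(u) = -(270*u**6*exp(u/2) + 4*u**2*exp(u/2) + 12*exp(-1)*exp(7*u/6)*exp(-u**2) - 8*exp(u/2) - 5)*exp(-u/2)/4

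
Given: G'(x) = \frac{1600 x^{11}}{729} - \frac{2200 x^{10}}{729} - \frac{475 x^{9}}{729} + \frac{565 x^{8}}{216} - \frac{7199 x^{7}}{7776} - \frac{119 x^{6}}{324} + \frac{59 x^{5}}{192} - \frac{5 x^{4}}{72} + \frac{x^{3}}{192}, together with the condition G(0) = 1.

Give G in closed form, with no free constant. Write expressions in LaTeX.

G(x) = \frac{\left(\frac{2 x^{2}}{3} - \frac{x}{4}\right)^{4} \left(\frac{5 x^{2}}{3} - 1\right)^{2}}{3} + 1

Recognize the product-rule pattern: G'(x) = u'v + uv' with u = \frac{\left(\frac{5 x^{2}}{3} - 1\right)^{2}}{3}, v = \left(\frac{2 x^{2}}{3} - \frac{x}{4}\right)^{4}, so integration by parts undoes it.
A general antiderivative is \frac{\left(\frac{2 x^{2}}{3} - \frac{x}{4}\right)^{4} \left(\frac{5 x^{2}}{3} - 1\right)^{2}}{3} + C.
The condition gives C = 1 - (0) = 1.
So G(x) = \frac{\left(\frac{2 x^{2}}{3} - \frac{x}{4}\right)^{4} \left(\frac{5 x^{2}}{3} - 1\right)^{2}}{3} + 1.
Check: d/dx[\frac{\left(\frac{2 x^{2}}{3} - \frac{x}{4}\right)^{4} \left(\frac{5 x^{2}}{3} - 1\right)^{2}}{3} + 1] = \frac{1600 x^{11}}{729} - \frac{2200 x^{10}}{729} - \frac{475 x^{9}}{729} + \frac{565 x^{8}}{216} - \frac{7199 x^{7}}{7776} - \frac{119 x^{6}}{324} + \frac{59 x^{5}}{192} - \frac{5 x^{4}}{72} + \frac{x^{3}}{192} = G'(x).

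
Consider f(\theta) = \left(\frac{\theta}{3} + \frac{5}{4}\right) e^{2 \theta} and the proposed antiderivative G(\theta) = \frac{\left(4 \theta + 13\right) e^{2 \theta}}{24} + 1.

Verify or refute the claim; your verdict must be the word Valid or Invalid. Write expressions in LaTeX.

Valid - differentiating G returns exactly f.

d/d\theta[G] = \frac{\theta e^{2 \theta}}{3} + \frac{5 e^{2 \theta}}{4}
This equals f(\theta) exactly, so the claim holds.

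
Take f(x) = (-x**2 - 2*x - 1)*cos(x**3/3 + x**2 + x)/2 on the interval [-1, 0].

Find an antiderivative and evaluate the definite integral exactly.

Antiderivative: F(x) = -sin(x**3/3 + x**2 + x)/2; value = -sin(1/3)/2

f matches the chain-rule pattern g'(h)*h' with inner function h(x) = x**3/3 + x**2 + x; substituting u = h(x) collapses the integral.
F(x) = -sin(x**3/3 + x**2 + x)/2 is an antiderivative of f.
Check: d/dx[-sin(x**3/3 + x**2 + x)/2] = -x**2*cos(x**3/3 + x**2 + x)/2 - x*cos(x**3/3 + x**2 + x) - cos(x**3/3 + x**2 + x)/2, which equals f(x).
F(0) = 0; F(-1) = sin(1/3)/2.
Integral = F(0) - F(-1) = -sin(1/3)/2.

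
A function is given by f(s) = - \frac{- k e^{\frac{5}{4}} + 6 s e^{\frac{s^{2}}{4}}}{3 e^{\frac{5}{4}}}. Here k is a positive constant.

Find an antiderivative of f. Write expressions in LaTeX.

Differentiate the proposed F(s) back; it has to land on f(s) exactly.
Check: d/ds[\frac{k s - \frac{12 e^{\frac{s^{2}}{4}}}{e^{\frac{5}{4}}}}{3}] = \frac{k e^{\frac{5}{4}} - 6 s e^{\frac{s^{2}}{4}}}{3 e^{\frac{5}{4}}}, which equals f(s).

An antiderivative is F(s) = \frac{k s - \frac{12 e^{\frac{s^{2}}{4}}}{e^{\frac{5}{4}}}}{3}.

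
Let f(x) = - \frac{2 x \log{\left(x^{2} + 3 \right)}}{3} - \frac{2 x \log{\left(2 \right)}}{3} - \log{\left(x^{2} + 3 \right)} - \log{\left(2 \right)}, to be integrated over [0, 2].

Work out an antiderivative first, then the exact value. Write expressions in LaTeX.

The integrand splits into summands that can be handled one at a time.
F(x) = - \frac{x^{2} \log{\left(2 x^{2} + 6 \right)}}{3} + \frac{x^{2}}{3} - x \log{\left(2 x^{2} + 6 \right)} + 2 x - \log{\left(x^{2} + 3 \right)} - 2 \sqrt{3} \operatorname{atan}{\left(\frac{\sqrt{3} x}{3} \right)} is an antiderivative of f.
Check: d/dx[- \frac{x^{2} \log{\left(2 x^{2} + 6 \right)}}{3} + \frac{x^{2}}{3} - x \log{\left(2 x^{2} + 6 \right)} + 2 x - \log{\left(x^{2} + 3 \right)} - 2 \sqrt{3} \operatorname{atan}{\left(\frac{\sqrt{3} x}{3} \right)}] = - \frac{2 x \log{\left(x^{2} + 3 \right)}}{3} - \frac{2 x \log{\left(2 \right)}}{3} - \log{\left(x^{2} + 3 \right)} - \log{\left(2 \right)} = f(x).
F(2) = - \frac{10 \log{\left(14 \right)}}{3} - 2 \sqrt{3} \operatorname{atan}{\left(\frac{2 \sqrt{3}}{3} \right)} - \log{\left(7 \right)} + \frac{16}{3}; F(0) = - \log{\left(3 \right)}.
Integral = F(2) - F(0) = - \frac{10 \log{\left(14 \right)}}{3} - 2 \sqrt{3} \operatorname{atan}{\left(\frac{2 \sqrt{3}}{3} \right)} - \log{\left(7 \right)} + \log{\left(3 \right)} + \frac{16}{3}.

Antiderivative: F(x) = - \frac{x^{2} \log{\left(2 x^{2} + 6 \right)}}{3} + \frac{x^{2}}{3} - x \log{\left(2 x^{2} + 6 \right)} + 2 x - \log{\left(x^{2} + 3 \right)} - 2 \sqrt{3} \operatorname{atan}{\left(\frac{\sqrt{3} x}{3} \right)}; value = - \frac{10 \log{\left(14 \right)}}{3} - 2 \sqrt{3} \operatorname{atan}{\left(\frac{2 \sqrt{3}}{3} \right)} - \log{\left(7 \right)} + \log{\left(3 \right)} + \frac{16}{3}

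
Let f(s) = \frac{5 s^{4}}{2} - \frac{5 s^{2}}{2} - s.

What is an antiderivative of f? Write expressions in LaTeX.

Integrate term by term and add the pieces.
Check: d/ds[\frac{s^{5}}{2} - \frac{5 s^{3}}{6} - \frac{s^{2}}{2}] = \frac{5 s^{4}}{2} - \frac{5 s^{2}}{2} - s = f(s).

An antiderivative is F(s) = \frac{s^{5}}{2} - \frac{5 s^{3}}{6} - \frac{s^{2}}{2}.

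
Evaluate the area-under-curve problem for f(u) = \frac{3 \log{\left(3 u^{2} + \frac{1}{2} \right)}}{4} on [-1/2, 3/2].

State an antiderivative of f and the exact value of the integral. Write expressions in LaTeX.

An antiderivative F(u) passes only if d/du[F] lands on f(u) exactly.
F(u) = \frac{3 u \log{\left(3 u^{2} + \frac{1}{2} \right)}}{4} - \frac{3 u}{2} + \frac{\sqrt{6} \operatorname{atan}{\left(\sqrt{6} u \right)}}{4} is an antiderivative of f.
Check: d/du[\frac{3 u \log{\left(3 u^{2} + \frac{1}{2} \right)}}{4} - \frac{3 u}{2} + \frac{\sqrt{6} \operatorname{atan}{\left(\sqrt{6} u \right)}}{4}] = \frac{3 \log{\left(3 u^{2} + \frac{1}{2} \right)}}{4} = f(u).
F(3/2) = - \frac{9}{4} + \frac{\sqrt{6} \operatorname{atan}{\left(\frac{3 \sqrt{6}}{2} \right)}}{4} + \frac{9 \log{\left(\frac{29}{4} \right)}}{8}; F(-1/2) = - \frac{\sqrt{6} \operatorname{atan}{\left(\frac{\sqrt{6}}{2} \right)}}{4} - \frac{3 \log{\left(\frac{5}{4} \right)}}{8} + \frac{3}{4}.
Integral = F(3/2) - F(-1/2) = -3 + \frac{3 \log{\left(\frac{5}{4} \right)}}{8} + \frac{\sqrt{6} \operatorname{atan}{\left(\frac{\sqrt{6}}{2} \right)}}{4} + \frac{\sqrt{6} \operatorname{atan}{\left(\frac{3 \sqrt{6}}{2} \right)}}{4} + \frac{9 \log{\left(\frac{29}{4} \right)}}{8}.

Antiderivative: F(u) = \frac{3 u \log{\left(3 u^{2} + \frac{1}{2} \right)}}{4} - \frac{3 u}{2} + \frac{\sqrt{6} \operatorname{atan}{\left(\sqrt{6} u \right)}}{4}; value = -3 + \frac{3 \log{\left(\frac{5}{4} \right)}}{8} + \frac{\sqrt{6} \operatorname{atan}{\left(\frac{\sqrt{6}}{2} \right)}}{4} + \frac{\sqrt{6} \operatorname{atan}{\left(\frac{3 \sqrt{6}}{2} \right)}}{4} + \frac{9 \log{\left(\frac{29}{4} \right)}}{8}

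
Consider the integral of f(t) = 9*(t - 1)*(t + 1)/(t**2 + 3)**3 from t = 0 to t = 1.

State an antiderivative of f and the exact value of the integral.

f has the shape u'v + uv' for u = -t and v = 1/(t**4/3 + 2*t**2 + 3) — it is the derivative of the product u*v.
F(t) = -3*t/(t**4 + 6*t**2 + 9) is an antiderivative of f.
Check: d/dt[-3*t/(t**4 + 6*t**2 + 9)] = (9*t**2 - 9)/(t**6 + 9*t**4 + 27*t**2 + 27), which equals f(t).
F(1) = -3/16; F(0) = 0.
Integral = F(1) - F(0) = -3/16.

Antiderivative: F(t) = -3*t/(t**4 + 6*t**2 + 9); value = -3/16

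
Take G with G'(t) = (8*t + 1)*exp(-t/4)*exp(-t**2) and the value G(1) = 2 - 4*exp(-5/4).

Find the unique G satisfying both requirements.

G'(t) matches the chain-rule pattern g'(h)*h' with inner function h(t) = -t**2 - t/4; substituting u = h(t) collapses the integral.
A general antiderivative is -4*exp(-t**2 - t/4) + C.
The condition gives C = 2 - 4*exp(-5/4) - (-4*exp(-5/4)) = 2.
So G(t) = -2*(-1 + 2*exp(-t/4)*exp(-t**2)).
Check: d/dt[-2*(-1 + 2*exp(-t/4)*exp(-t**2))] = (8*t + 1)*exp(-t/4)*exp(-t**2) = G'(t).

G(t) = -2*(-1 + 2*exp(-t/4)*exp(-t**2))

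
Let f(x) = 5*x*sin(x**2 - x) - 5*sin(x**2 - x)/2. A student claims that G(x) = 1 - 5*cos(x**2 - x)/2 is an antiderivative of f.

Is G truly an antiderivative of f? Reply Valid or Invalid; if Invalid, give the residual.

d/dx[G] = 5*x*sin(x**2 - x) - 5*sin(x**2 - x)/2
This equals f(x) exactly, so the claim holds.

Valid. The derivative of G reproduces f.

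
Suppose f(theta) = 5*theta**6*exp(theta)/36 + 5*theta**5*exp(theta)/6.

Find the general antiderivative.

f has the shape u'v + uv' for u = 5*theta**6/36 and v = exp(theta) — it is the derivative of the product u*v.
Check: d/dtheta[5*theta**6*exp(theta)/36] = 5*theta**6*exp(theta)/36 + 5*theta**5*exp(theta)/6 = f(theta).

F(theta) = 5*theta**6*exp(theta)/36 + C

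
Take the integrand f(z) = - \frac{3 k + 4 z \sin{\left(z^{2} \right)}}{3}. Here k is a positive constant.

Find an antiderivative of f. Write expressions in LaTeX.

An antiderivative is F(z) = - \frac{3 k z - 2 \cos{\left(z^{2} \right)}}{3}.

An antiderivative F(z) passes only if d/dz[F] lands on f(z) exactly.
Check: d/dz[- \frac{3 k z - 2 \cos{\left(z^{2} \right)}}{3}] = - k - \frac{4 z \sin{\left(z^{2} \right)}}{3}, which equals f(z).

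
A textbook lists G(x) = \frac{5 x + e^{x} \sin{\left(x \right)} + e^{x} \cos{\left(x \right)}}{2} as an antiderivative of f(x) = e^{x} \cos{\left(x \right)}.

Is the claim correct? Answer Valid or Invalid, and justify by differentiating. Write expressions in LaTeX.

Invalid: d/dx[G] - f = \frac{5}{2}, which is not 0.

d/dx[G] = e^{x} \cos{\left(x \right)} + \frac{5}{2}
d/dx[G] - f(x) = \frac{5}{2} != 0.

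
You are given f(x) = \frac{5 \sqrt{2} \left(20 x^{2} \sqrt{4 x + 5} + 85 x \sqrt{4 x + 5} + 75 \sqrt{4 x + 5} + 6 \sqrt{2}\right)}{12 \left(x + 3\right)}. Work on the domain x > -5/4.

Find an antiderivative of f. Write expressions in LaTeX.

A first test for any F(x): its x-derivative must equal f(x) identically.
Check: d/dx[\frac{5 \left(16 \sqrt{2} x^{2} \sqrt{4 x + 5} + 40 \sqrt{2} x \sqrt{4 x + 5} + 25 \sqrt{2} \sqrt{4 x + 5} + 24 \log{\left(x + 3 \right)}\right)}{24}] = \frac{400 \sqrt{2} x^{3} + 2200 \sqrt{2} x^{2} + 3625 \sqrt{2} x + 60 \sqrt{4 x + 5} + 1875 \sqrt{2}}{12 x \sqrt{4 x + 5} + 36 \sqrt{4 x + 5}}, which equals f(x).

An antiderivative is F(x) = \frac{5 \left(16 \sqrt{2} x^{2} \sqrt{4 x + 5} + 40 \sqrt{2} x \sqrt{4 x + 5} + 25 \sqrt{2} \sqrt{4 x + 5} + 24 \log{\left(x + 3 \right)}\right)}{24}.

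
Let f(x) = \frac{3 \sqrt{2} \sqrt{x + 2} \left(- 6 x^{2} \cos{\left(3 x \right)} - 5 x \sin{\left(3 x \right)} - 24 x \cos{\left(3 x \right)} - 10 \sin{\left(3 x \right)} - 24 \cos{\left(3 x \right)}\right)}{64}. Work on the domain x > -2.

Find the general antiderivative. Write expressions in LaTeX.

F(x) = - \frac{3 x^{2} \sqrt{\frac{x}{2} + 1} \sin{\left(3 x \right)}}{16} - \frac{3 x \sqrt{\frac{x}{2} + 1} \sin{\left(3 x \right)}}{4} - \frac{3 \sqrt{\frac{x}{2} + 1} \sin{\left(3 x \right)}}{4} + C

Recognize the product-rule pattern: f = u'v + uv' with u = - \frac{3 \left(\frac{x}{2} + 1\right)^{\frac{5}{2}}}{4}, v = \sin{\left(3 x \right)}, so integration by parts undoes it.
Check: d/dx[- \frac{3 x^{2} \sqrt{\frac{x}{2} + 1} \sin{\left(3 x \right)}}{16} - \frac{3 x \sqrt{\frac{x}{2} + 1} \sin{\left(3 x \right)}}{4} - \frac{3 \sqrt{\frac{x}{2} + 1} \sin{\left(3 x \right)}}{4}] = \frac{\sqrt{2} \left(- 18 x^{3} \cos{\left(3 x \right)} - 15 x^{2} \sin{\left(3 x \right)} - 108 x^{2} \cos{\left(3 x \right)} - 60 x \sin{\left(3 x \right)} - 216 x \cos{\left(3 x \right)} - 60 \sin{\left(3 x \right)} - 144 \cos{\left(3 x \right)}\right)}{64 \sqrt{x + 2}}, which equals f(x).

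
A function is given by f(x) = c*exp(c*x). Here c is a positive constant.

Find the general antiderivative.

F(x) = exp(c*x) + C

Since d/dx undoes antidifferentiation here, F'(x) = f(x) is required of F(x).
Check: d/dx[exp(c*x)] = c*exp(c*x) = f(x).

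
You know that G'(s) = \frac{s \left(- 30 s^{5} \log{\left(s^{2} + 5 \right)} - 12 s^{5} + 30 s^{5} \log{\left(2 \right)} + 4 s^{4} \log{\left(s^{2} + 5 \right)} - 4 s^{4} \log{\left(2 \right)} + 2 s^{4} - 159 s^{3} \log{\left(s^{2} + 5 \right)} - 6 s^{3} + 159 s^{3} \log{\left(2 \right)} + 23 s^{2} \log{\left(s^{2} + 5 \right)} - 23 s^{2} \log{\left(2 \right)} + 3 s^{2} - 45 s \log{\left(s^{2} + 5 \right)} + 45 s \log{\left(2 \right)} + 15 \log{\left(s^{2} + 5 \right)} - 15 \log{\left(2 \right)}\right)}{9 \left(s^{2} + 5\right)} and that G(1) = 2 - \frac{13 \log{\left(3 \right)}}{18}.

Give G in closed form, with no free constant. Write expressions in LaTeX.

G(s) = \frac{\left(- 2 s^{5} + \frac{s^{4}}{3} - s^{3} + \frac{s^{2}}{2}\right) \log{\left(\frac{s^{2}}{2} + \frac{5}{2} \right)}}{3} + 2

Recognize the product-rule pattern: G'(s) = u'v + uv' with u = - \frac{2 s^{5}}{3} + \frac{s^{4}}{9} - \frac{s^{3}}{3} + \frac{s^{2}}{6}, v = \log{\left(\frac{s^{2}}{2} + \frac{5}{2} \right)}, so integration by parts undoes it.
A general antiderivative is \frac{\left(- 2 s^{5} + \frac{s^{4}}{3} - s^{3} + \frac{s^{2}}{2}\right) \log{\left(\frac{s^{2}}{2} + \frac{5}{2} \right)}}{3} + C.
The condition gives C = 2 - \frac{13 \log{\left(3 \right)}}{18} - (- \frac{13 \log{\left(3 \right)}}{18}) = 2.
So G(s) = \frac{\left(- 2 s^{5} + \frac{s^{4}}{3} - s^{3} + \frac{s^{2}}{2}\right) \log{\left(\frac{s^{2}}{2} + \frac{5}{2} \right)}}{3} + 2.
Check: d/ds[\frac{\left(- 2 s^{5} + \frac{s^{4}}{3} - s^{3} + \frac{s^{2}}{2}\right) \log{\left(\frac{s^{2}}{2} + \frac{5}{2} \right)}}{3} + 2] = \frac{- 30 s^{6} \log{\left(s^{2} + 5 \right)} - 12 s^{6} + 30 s^{6} \log{\left(2 \right)} + 4 s^{5} \log{\left(s^{2} + 5 \right)} - 4 s^{5} \log{\left(2 \right)} + 2 s^{5} - 159 s^{4} \log{\left(s^{2} + 5 \right)} - 6 s^{4} + 159 s^{4} \log{\left(2 \right)} + 23 s^{3} \log{\left(s^{2} + 5 \right)} - 23 s^{3} \log{\left(2 \right)} + 3 s^{3} - 45 s^{2} \log{\left(s^{2} + 5 \right)} + 45 s^{2} \log{\left(2 \right)} + 15 s \log{\left(s^{2} + 5 \right)} - 15 s \log{\left(2 \right)}}{9 s^{2} + 45}, which equals G'(s).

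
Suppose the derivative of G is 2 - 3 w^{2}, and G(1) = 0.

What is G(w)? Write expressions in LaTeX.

Whatever form G(w) takes, its d/dw must return the stated G'(w).
A general antiderivative is - w^{3} + 2 w + C.
The condition gives C = 0 - (1) = -1.
So G(w) = - w^{3} + 2 w - 1.
Check: d/dw[- w^{3} + 2 w - 1] = 2 - 3 w^{2} = G'(w).

G(w) = - w^{3} + 2 w - 1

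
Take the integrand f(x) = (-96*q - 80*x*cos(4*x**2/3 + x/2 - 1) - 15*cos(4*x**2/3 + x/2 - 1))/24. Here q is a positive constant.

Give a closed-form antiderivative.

An antiderivative is F(x) = (-16*q*x - 5*sin(4*x**2/3 + x/2 - 1))/4.

Any candidate F(x) must reproduce f(x) exactly when differentiated.
Check: d/dx[(-16*q*x - 5*sin(4*x**2/3 + x/2 - 1))/4] = -4*q - 10*x*cos(4*x**2/3 + x/2 - 1)/3 - 5*cos(4*x**2/3 + x/2 - 1)/8, which equals f(x).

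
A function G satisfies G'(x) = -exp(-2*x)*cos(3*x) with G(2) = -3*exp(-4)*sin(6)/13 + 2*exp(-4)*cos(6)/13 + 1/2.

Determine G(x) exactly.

G(x) = 1/2 - 3*exp(-2*x)*sin(3*x)/13 + 2*exp(-2*x)*cos(3*x)/13

Check a candidate G(x) by differentiating: d/dx[G] must match the given G'(x).
A general antiderivative is -3*exp(-2*x)*sin(3*x)/13 + 2*exp(-2*x)*cos(3*x)/13 + C.
The condition gives C = -3*exp(-4)*sin(6)/13 + 2*exp(-4)*cos(6)/13 + 1/2 - (-3*exp(-4)*sin(6)/13 + 2*exp(-4)*cos(6)/13) = 1/2.
So G(x) = 1/2 - 3*exp(-2*x)*sin(3*x)/13 + 2*exp(-2*x)*cos(3*x)/13.
Check: d/dx[1/2 - 3*exp(-2*x)*sin(3*x)/13 + 2*exp(-2*x)*cos(3*x)/13] = -exp(-2*x)*cos(3*x) = G'(x).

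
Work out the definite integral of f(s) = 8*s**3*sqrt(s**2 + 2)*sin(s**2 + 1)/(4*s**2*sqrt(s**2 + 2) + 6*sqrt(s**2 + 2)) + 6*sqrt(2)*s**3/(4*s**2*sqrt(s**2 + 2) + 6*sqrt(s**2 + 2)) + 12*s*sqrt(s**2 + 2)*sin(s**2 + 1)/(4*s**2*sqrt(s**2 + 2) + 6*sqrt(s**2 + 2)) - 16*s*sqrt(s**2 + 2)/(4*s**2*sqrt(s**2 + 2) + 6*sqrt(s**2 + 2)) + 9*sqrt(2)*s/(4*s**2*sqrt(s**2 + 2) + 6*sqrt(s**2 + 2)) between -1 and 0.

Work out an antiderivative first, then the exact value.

Antiderivative: F(s) = 3*sqrt(s**2/2 + 1) - 2*log(2*s**2 + 3) - cos(s**2 + 1); value = -3*sqrt(6)/2 - 2*log(3) - cos(1) + cos(2) + 3 + 2*log(5)

The integrand splits into summands that can be handled one at a time.
F(s) = 3*sqrt(s**2/2 + 1) - 2*log(2*s**2 + 3) - cos(s**2 + 1) is an antiderivative of f.
Check: d/ds[3*sqrt(s**2/2 + 1) - 2*log(2*s**2 + 3) - cos(s**2 + 1)] = (8*s**3*sqrt(s**2 + 2)*sin(s**2 + 1) + 6*sqrt(2)*s**3 + 12*s*sqrt(s**2 + 2)*sin(s**2 + 1) - 16*s*sqrt(s**2 + 2) + 9*sqrt(2)*s)/(4*s**2*sqrt(s**2 + 2) + 6*sqrt(s**2 + 2)), which equals f(s).
F(0) = -2*log(3) - cos(1) + 3; F(-1) = -2*log(5) - cos(2) + 3*sqrt(6)/2.
Integral = F(0) - F(-1) = -3*sqrt(6)/2 - 2*log(3) - cos(1) + cos(2) + 3 + 2*log(5).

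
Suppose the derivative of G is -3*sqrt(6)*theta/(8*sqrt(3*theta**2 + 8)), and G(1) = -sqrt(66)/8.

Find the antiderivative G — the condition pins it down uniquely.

G(theta) = -sqrt(6)*sqrt(3*theta**2 + 8)/8

The substitution u = theta**2/2 + 4/3 works: G'(theta) is exactly (dG/du)*(du/dtheta) for that inner function.
A general antiderivative is -3*sqrt(theta**2/2 + 4/3)/4 + C.
The condition gives C = -sqrt(66)/8 - (-sqrt(66)/8) = 0.
So G(theta) = -sqrt(6)*sqrt(3*theta**2 + 8)/8.
Check: d/dtheta[-sqrt(6)*sqrt(3*theta**2 + 8)/8] = -3*sqrt(6)*theta/(8*sqrt(3*theta**2 + 8)) = G'(theta).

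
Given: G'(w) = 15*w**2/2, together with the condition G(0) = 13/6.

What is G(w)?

Any candidate G(w) must reproduce the stated G'(w) exactly.
A general antiderivative is 5*w**3/2 + 5/3 + C.
The condition gives C = 13/6 - (5/3) = 1/2.
So G(w) = 5*w**3/2 + 13/6.
Check: d/dw[5*w**3/2 + 13/6] = 15*w**2/2 = G'(w).

G(w) = 5*w**3/2 + 13/6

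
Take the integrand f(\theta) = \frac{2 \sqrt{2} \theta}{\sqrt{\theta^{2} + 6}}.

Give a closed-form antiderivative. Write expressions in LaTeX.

An antiderivative is F(\theta) = 4 \sqrt{\frac{\theta^{2}}{2} + 3}.

f matches the chain-rule pattern g'(h)*h' with inner function h(\theta) = \frac{\theta^{2}}{2} + 3; substituting u = h(\theta) collapses the integral.
Check: d/d\theta[4 \sqrt{\frac{\theta^{2}}{2} + 3}] = \frac{2 \sqrt{2} \theta}{\sqrt{\theta^{2} + 6}} = f(\theta).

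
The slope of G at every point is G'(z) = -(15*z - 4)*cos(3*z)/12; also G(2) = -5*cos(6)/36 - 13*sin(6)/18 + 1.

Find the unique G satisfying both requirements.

Since d/dz undoes antidifferentiation here, G(z) must give back the stated G'(z).
A general antiderivative is -5*z*sin(3*z)/12 + sin(3*z)/9 - 5*cos(3*z)/36 + C.
The condition gives C = -5*cos(6)/36 - 13*sin(6)/18 + 1 - (-5*cos(6)/36 - 13*sin(6)/18) = 1.
So G(z) = -5*z*sin(3*z)/12 + sin(3*z)/9 - 5*cos(3*z)/36 + 1.
Check: d/dz[-5*z*sin(3*z)/12 + sin(3*z)/9 - 5*cos(3*z)/36 + 1] = -5*z*cos(3*z)/4 + cos(3*z)/3, which equals G'(z).

G(z) = -5*z*sin(3*z)/12 + sin(3*z)/9 - 5*cos(3*z)/36 + 1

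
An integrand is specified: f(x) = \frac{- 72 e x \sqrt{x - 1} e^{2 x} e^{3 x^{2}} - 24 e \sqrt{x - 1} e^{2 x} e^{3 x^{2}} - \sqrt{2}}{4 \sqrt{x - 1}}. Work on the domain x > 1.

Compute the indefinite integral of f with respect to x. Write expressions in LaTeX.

F(x) = - \frac{\sqrt{2} \sqrt{x - 1} + 6 e e^{2 x} e^{3 x^{2}}}{2} + C

An antiderivative F(x) passes only if d/dx[F] lands on f(x) exactly.
Check: d/dx[- \frac{\sqrt{2} \sqrt{x - 1} + 6 e e^{2 x} e^{3 x^{2}}}{2}] = \frac{- 72 e x \sqrt{x - 1} e^{2 x} e^{3 x^{2}} - 24 e \sqrt{x - 1} e^{2 x} e^{3 x^{2}} - \sqrt{2}}{4 \sqrt{x - 1}} = f(x).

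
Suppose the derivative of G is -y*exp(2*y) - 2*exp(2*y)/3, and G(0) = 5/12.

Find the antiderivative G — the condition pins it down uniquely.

G'(y) has the shape u'v + uv' for u = -y/2 - 1/12 and v = exp(2*y) — it is the derivative of the product u*v.
A general antiderivative is (-6*y - 1)*exp(2*y)/12 + C.
The condition gives C = 5/12 - (-1/12) = 1/2.
So G(y) = ((-6*y - 1)*exp(2*y) + 6)/12.
Check: d/dy[((-6*y - 1)*exp(2*y) + 6)/12] = -y*exp(2*y) - 2*exp(2*y)/3 = G'(y).

G(y) = ((-6*y - 1)*exp(2*y) + 6)/12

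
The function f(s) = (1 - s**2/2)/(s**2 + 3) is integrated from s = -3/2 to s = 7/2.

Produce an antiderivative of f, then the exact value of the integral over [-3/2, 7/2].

Antiderivative: F(s) = -s/2 + 5*sqrt(3)*atan(sqrt(3)*s/3)/6; value = -5/2 + 5*sqrt(3)*atan(sqrt(3)/2)/6 + 5*sqrt(3)*atan(7*sqrt(3)/6)/6

An antiderivative F(s) passes only if d/ds[F] lands on f(s) exactly.
F(s) = -s/2 + 5*sqrt(3)*atan(sqrt(3)*s/3)/6 is an antiderivative of f.
Check: d/ds[-s/2 + 5*sqrt(3)*atan(sqrt(3)*s/3)/6] = (2 - s**2)/(2*s**2 + 6), which equals f(s).
F(7/2) = -7/4 + 5*sqrt(3)*atan(7*sqrt(3)/6)/6; F(-3/2) = -5*sqrt(3)*atan(sqrt(3)/2)/6 + 3/4.
Integral = F(7/2) - F(-3/2) = -5/2 + 5*sqrt(3)*atan(sqrt(3)/2)/6 + 5*sqrt(3)*atan(7*sqrt(3)/6)/6.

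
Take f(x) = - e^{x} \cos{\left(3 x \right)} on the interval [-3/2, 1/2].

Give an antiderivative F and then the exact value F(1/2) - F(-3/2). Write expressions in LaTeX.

Antiderivative: F(x) = - \frac{3 e^{x} \sin{\left(3 x \right)}}{10} - \frac{e^{x} \cos{\left(3 x \right)}}{10}; value = - \frac{3 e^{\frac{1}{2}} \sin{\left(\frac{3}{2} \right)}}{10} - \frac{e^{\frac{1}{2}} \cos{\left(\frac{3}{2} \right)}}{10} + \frac{\cos{\left(\frac{9}{2} \right)}}{10 e^{\frac{3}{2}}} - \frac{3 \sin{\left(\frac{9}{2} \right)}}{10 e^{\frac{3}{2}}}

Whatever form F(x) takes, F'(x) = f(x) is non-negotiable.
F(x) = - \frac{3 e^{x} \sin{\left(3 x \right)}}{10} - \frac{e^{x} \cos{\left(3 x \right)}}{10} is an antiderivative of f.
Check: d/dx[- \frac{3 e^{x} \sin{\left(3 x \right)}}{10} - \frac{e^{x} \cos{\left(3 x \right)}}{10}] = - e^{x} \cos{\left(3 x \right)} = f(x).
F(1/2) = - \frac{3 e^{\frac{1}{2}} \sin{\left(\frac{3}{2} \right)}}{10} - \frac{e^{\frac{1}{2}} \cos{\left(\frac{3}{2} \right)}}{10}; F(-3/2) = \frac{3 \sin{\left(\frac{9}{2} \right)}}{10 e^{\frac{3}{2}}} - \frac{\cos{\left(\frac{9}{2} \right)}}{10 e^{\frac{3}{2}}}.
Integral = F(1/2) - F(-3/2) = - \frac{3 e^{\frac{1}{2}} \sin{\left(\frac{3}{2} \right)}}{10} - \frac{e^{\frac{1}{2}} \cos{\left(\frac{3}{2} \right)}}{10} + \frac{\cos{\left(\frac{9}{2} \right)}}{10 e^{\frac{3}{2}}} - \frac{3 \sin{\left(\frac{9}{2} \right)}}{10 e^{\frac{3}{2}}}.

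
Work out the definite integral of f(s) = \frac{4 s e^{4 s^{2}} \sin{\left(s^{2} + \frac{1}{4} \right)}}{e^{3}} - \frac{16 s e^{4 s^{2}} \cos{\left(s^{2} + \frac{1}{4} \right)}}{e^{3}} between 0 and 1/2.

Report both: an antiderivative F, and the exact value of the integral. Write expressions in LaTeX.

f has the shape u'v + uv' for u = - 2 \cos{\left(s^{2} + \frac{1}{4} \right)} and v = e^{4 s^{2} - 3} — it is the derivative of the product u*v.
F(s) = - 2 e^{4 s^{2} - 3} \cos{\left(s^{2} + \frac{1}{4} \right)} is an antiderivative of f.
Check: d/ds[- 2 e^{4 s^{2} - 3} \cos{\left(s^{2} + \frac{1}{4} \right)}] = \frac{4 s e^{4 s^{2}} \sin{\left(s^{2} + \frac{1}{4} \right)}}{e^{3}} - \frac{16 s e^{4 s^{2}} \cos{\left(s^{2} + \frac{1}{4} \right)}}{e^{3}} = f(s).
F(1/2) = - \frac{2 \cos{\left(\frac{1}{2} \right)}}{e^{2}}; F(0) = - \frac{2 \cos{\left(\frac{1}{4} \right)}}{e^{3}}.
Integral = F(1/2) - F(0) = - \frac{2 \cos{\left(\frac{1}{2} \right)}}{e^{2}} + \frac{2 \cos{\left(\frac{1}{4} \right)}}{e^{3}}.

Antiderivative: F(s) = - 2 e^{4 s^{2} - 3} \cos{\left(s^{2} + \frac{1}{4} \right)}; value = - \frac{2 \cos{\left(\frac{1}{2} \right)}}{e^{2}} + \frac{2 \cos{\left(\frac{1}{4} \right)}}{e^{3}}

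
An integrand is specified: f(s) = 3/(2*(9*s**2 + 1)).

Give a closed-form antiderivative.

An antiderivative is F(s) = atan(3*s)/2.

A first test for any F(s): its s-derivative must equal f(s) identically.
Check: d/ds[atan(3*s)/2] = 3/(18*s**2 + 2), which equals f(s).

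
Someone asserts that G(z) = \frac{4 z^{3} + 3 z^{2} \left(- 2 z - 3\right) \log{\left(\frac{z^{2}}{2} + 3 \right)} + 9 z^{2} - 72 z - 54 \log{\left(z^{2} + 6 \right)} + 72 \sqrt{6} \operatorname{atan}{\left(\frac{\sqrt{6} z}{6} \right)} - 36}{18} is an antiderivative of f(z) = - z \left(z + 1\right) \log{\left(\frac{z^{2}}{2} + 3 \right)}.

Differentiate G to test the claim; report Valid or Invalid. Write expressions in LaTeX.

Valid - the claim checks out under differentiation.

d/dz[G] = - z^{2} \log{\left(\frac{z^{2}}{2} + 3 \right)} - z \log{\left(\frac{z^{2}}{2} + 3 \right)}
This equals f(z) exactly, so the claim holds.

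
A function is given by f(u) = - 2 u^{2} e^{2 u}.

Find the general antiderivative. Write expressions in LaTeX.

f has the shape v'r + vr' for v = - u^{2} + u - \frac{1}{2} and r = e^{2 u} — it is the derivative of the product v*r.
Check: d/du[- u^{2} e^{2 u} + u e^{2 u} - \frac{e^{2 u}}{2}] = - 2 u^{2} e^{2 u} = f(u).

F(u) = - u^{2} e^{2 u} + u e^{2 u} - \frac{e^{2 u}}{2} + C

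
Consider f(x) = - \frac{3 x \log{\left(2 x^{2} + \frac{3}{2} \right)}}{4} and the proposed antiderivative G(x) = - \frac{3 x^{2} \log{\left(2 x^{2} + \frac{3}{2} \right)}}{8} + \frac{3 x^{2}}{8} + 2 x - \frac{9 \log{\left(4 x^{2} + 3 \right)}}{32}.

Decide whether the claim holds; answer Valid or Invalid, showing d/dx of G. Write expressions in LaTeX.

d/dx[G] = - \frac{3 x \log{\left(2 x^{2} + \frac{3}{2} \right)}}{4} + 2
d/dx[G] - f(x) = 2 != 0.

Invalid: d/dx[G] - f = 2, which is not 0.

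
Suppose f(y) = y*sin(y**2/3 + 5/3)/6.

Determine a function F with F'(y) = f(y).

f matches the chain-rule pattern g'(h)*h' with inner function h(y) = y**2/3 + 5/3; substituting u = h(y) collapses the integral.
Check: d/dy[-cos(y**2/3 + 5/3)/4] = y*sin(y**2/3 + 5/3)/6 = f(y).

An antiderivative is F(y) = -cos(y**2/3 + 5/3)/4.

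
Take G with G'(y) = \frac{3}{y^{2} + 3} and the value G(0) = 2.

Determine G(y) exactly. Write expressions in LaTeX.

G(y) = \sqrt{3} \operatorname{atan}{\left(\frac{\sqrt{3} y}{3} \right)} + 2

Whatever form G(y) takes, its d/dy must return the stated G'(y).
A general antiderivative is \sqrt{3} \operatorname{atan}{\left(\frac{\sqrt{3} y}{3} \right)} + C.
The condition gives C = 2 - (0) = 2.
So G(y) = \sqrt{3} \operatorname{atan}{\left(\frac{\sqrt{3} y}{3} \right)} + 2.
Check: d/dy[\sqrt{3} \operatorname{atan}{\left(\frac{\sqrt{3} y}{3} \right)} + 2] = \frac{3}{y^{2} + 3} = G'(y).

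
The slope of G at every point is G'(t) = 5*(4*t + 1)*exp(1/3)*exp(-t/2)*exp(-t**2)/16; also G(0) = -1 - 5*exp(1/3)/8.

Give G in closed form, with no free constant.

G(t) = -(8*exp(t/2) + 5*exp(1/3)*exp(-t**2))*exp(-t/2)/8

G'(t) has the shape u'v + uv' for u = -5*exp(-t/2)/8 and v = exp(1/3 - t**2) — it is the derivative of the product u*v.
A general antiderivative is -5*exp(-t/2)*exp(1/3 - t**2)/8 + C.
The condition gives C = -1 - 5*exp(1/3)/8 - (-5*exp(1/3)/8) = -1.
So G(t) = -(8*exp(t/2) + 5*exp(1/3)*exp(-t**2))*exp(-t/2)/8.
Check: d/dt[-(8*exp(t/2) + 5*exp(1/3)*exp(-t**2))*exp(-t/2)/8] = (20*t*exp(1/3) + 5*exp(1/3))*exp(-t/2)*exp(-t**2)/16, which equals G'(t).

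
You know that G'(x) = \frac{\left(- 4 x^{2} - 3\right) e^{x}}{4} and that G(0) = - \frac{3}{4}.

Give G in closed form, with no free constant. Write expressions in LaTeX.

G(x) = - x^{2} e^{x} + 2 x e^{x} - \frac{11 e^{x}}{4} + 2

G'(x) has the shape u'v + uv' for u = - x^{2} + 2 x - \frac{11}{4} and v = e^{x} — it is the derivative of the product u*v.
A general antiderivative is \frac{\left(- 4 x^{2} + 8 x - 11\right) e^{x}}{4} + C.
The condition gives C = - \frac{3}{4} - (- \frac{11}{4}) = 2.
So G(x) = - x^{2} e^{x} + 2 x e^{x} - \frac{11 e^{x}}{4} + 2.
Check: d/dx[- x^{2} e^{x} + 2 x e^{x} - \frac{11 e^{x}}{4} + 2] = - x^{2} e^{x} - \frac{3 e^{x}}{4}, which equals G'(x).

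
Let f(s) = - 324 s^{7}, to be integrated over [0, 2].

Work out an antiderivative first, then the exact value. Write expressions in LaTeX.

Antiderivative: F(s) = - \frac{81 s^{8}}{2}; value = -10368

A first test for any F(s): its s-derivative must equal f(s) identically.
F(s) = - \frac{81 s^{8}}{2} is an antiderivative of f.
Check: d/ds[- \frac{81 s^{8}}{2}] = - 324 s^{7} = f(s).
F(2) = -10368; F(0) = 0.
Integral = F(2) - F(0) = -10368.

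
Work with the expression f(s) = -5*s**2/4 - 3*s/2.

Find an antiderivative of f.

Integrate term by term and add the pieces.
Check: d/ds[-5*s**3/12 - 3*s**2/4] = -5*s**2/4 - 3*s/2 = f(s).

An antiderivative is F(s) = -5*s**3/12 - 3*s**2/4.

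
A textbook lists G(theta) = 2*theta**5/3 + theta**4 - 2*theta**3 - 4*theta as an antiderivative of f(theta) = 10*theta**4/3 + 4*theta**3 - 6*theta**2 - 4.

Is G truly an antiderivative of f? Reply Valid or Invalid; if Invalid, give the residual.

d/dtheta[G] = 10*theta**4/3 + 4*theta**3 - 6*theta**2 - 4
This equals f(theta) exactly, so the claim holds.

Valid. The derivative of G reproduces f.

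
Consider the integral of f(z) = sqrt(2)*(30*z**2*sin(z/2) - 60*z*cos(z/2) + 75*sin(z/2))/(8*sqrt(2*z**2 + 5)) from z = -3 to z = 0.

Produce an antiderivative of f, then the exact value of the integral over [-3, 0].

Antiderivative: F(z) = -15*sqrt(z**2 + 5/2)*cos(z/2)/2; value = -15*sqrt(10)/4 + 15*sqrt(46)*cos(3/2)/4

Recognize the product-rule pattern: f = u'v + uv' with u = -15*sqrt(z**2 + 5/2)/2, v = cos(z/2), so integration by parts undoes it.
F(z) = -15*sqrt(z**2 + 5/2)*cos(z/2)/2 is an antiderivative of f.
Check: d/dz[-15*sqrt(z**2 + 5/2)*cos(z/2)/2] = sqrt(2)*(30*z**2*sin(z/2) - 60*z*cos(z/2) + 75*sin(z/2))/(8*sqrt(2*z**2 + 5)) = f(z).
F(0) = -15*sqrt(10)/4; F(-3) = -15*sqrt(46)*cos(3/2)/4.
Integral = F(0) - F(-3) = -15*sqrt(10)/4 + 15*sqrt(46)*cos(3/2)/4.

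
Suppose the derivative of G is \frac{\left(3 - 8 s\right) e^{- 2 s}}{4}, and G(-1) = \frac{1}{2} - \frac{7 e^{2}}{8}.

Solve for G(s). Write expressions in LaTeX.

G'(s) has the shape u'v + uv' for u = s + \frac{1}{8} and v = e^{- 2 s} — it is the derivative of the product u*v.
A general antiderivative is \frac{\left(8 s + 1\right) e^{- 2 s}}{8} + C.
The condition gives C = \frac{1}{2} - \frac{7 e^{2}}{8} - (- \frac{7 e^{2}}{8}) = \frac{1}{2}.
So G(s) = \frac{\left(8 s + 4 e^{2 s} + 1\right) e^{- 2 s}}{8}.
Check: d/ds[\frac{\left(8 s + 4 e^{2 s} + 1\right) e^{- 2 s}}{8}] = \frac{\left(3 - 8 s\right) e^{- 2 s}}{4} = G'(s).

G(s) = \frac{\left(8 s + 4 e^{2 s} + 1\right) e^{- 2 s}}{8}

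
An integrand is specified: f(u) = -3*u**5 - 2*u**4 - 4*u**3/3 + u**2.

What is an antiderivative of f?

An antiderivative is F(u) = -u**6/2 - 2*u**5/5 - u**4/3 + u**3/3.

The integrand splits into summands that can be handled one at a time.
Check: d/du[-u**6/2 - 2*u**5/5 - u**4/3 + u**3/3] = -3*u**5 - 2*u**4 - 4*u**3/3 + u**2 = f(u).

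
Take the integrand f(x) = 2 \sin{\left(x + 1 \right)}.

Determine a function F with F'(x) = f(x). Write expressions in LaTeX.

An antiderivative is F(x) = - 2 \cos{\left(x + 1 \right)}.

Differentiate the proposed F(x) back; it has to land on f(x) exactly.
Check: d/dx[- 2 \cos{\left(x + 1 \right)}] = 2 \sin{\left(x + 1 \right)} = f(x).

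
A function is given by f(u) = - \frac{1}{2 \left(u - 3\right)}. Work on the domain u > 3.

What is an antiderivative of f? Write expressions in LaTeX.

Since d/du undoes antidifferentiation here, F'(u) = f(u) is required of F(u).
Check: d/du[- \frac{\log{\left(2 u - 6 \right)}}{2}] = - \frac{1}{2 u - 6}, which equals f(u).

An antiderivative is F(u) = - \frac{\log{\left(2 u - 6 \right)}}{2}.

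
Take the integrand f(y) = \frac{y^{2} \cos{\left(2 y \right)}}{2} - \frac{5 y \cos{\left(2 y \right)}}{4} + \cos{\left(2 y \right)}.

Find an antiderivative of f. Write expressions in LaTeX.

An antiderivative is F(y) = \frac{4 y^{2} \sin{\left(2 y \right)} - 10 y \sin{\left(2 y \right)} + 4 y \cos{\left(2 y \right)} + 6 \sin{\left(2 y \right)} - 5 \cos{\left(2 y \right)}}{16}.

Integrate term by term and add the pieces.
Check: d/dy[\frac{4 y^{2} \sin{\left(2 y \right)} - 10 y \sin{\left(2 y \right)} + 4 y \cos{\left(2 y \right)} + 6 \sin{\left(2 y \right)} - 5 \cos{\left(2 y \right)}}{16}] = \frac{y^{2} \cos{\left(2 y \right)}}{2} - \frac{5 y \cos{\left(2 y \right)}}{4} + \cos{\left(2 y \right)} = f(y).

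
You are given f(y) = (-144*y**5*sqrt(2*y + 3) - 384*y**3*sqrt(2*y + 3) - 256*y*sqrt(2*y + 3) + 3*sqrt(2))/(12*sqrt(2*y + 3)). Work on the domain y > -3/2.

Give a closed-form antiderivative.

Since d/dy undoes antidifferentiation here, F'(y) = f(y) is required of F(y).
Check: d/dy[-2*y**6 - 8*y**4 - 32*y**2/3 + sqrt(y + 3/2)/2] = (-144*y**5*sqrt(2*y + 3) - 384*y**3*sqrt(2*y + 3) - 256*y*sqrt(2*y + 3) + 3*sqrt(2))/(12*sqrt(2*y + 3)) = f(y).

An antiderivative is F(y) = -2*y**6 - 8*y**4 - 32*y**2/3 + sqrt(y + 3/2)/2.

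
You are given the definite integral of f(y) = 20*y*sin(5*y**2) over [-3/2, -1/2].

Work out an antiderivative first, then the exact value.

Antiderivative: F(y) = -2*cos(5*y**2); value = -2*cos(5/4) + 2*cos(45/4)

The substitution u = 5*y**2 works: f is exactly (dF/du)*(du/dy) for that inner function.
F(y) = -2*cos(5*y**2) is an antiderivative of f.
Check: d/dy[-2*cos(5*y**2)] = 20*y*sin(5*y**2) = f(y).
F(-1/2) = -2*cos(5/4); F(-3/2) = -2*cos(45/4).
Integral = F(-1/2) - F(-3/2) = -2*cos(5/4) + 2*cos(45/4).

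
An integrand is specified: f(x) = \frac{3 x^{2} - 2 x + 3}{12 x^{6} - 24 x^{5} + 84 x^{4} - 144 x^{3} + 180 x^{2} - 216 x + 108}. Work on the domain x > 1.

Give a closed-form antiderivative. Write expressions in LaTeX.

Recognize the product-rule pattern: f = u'v + uv' with u = - \frac{1}{3 \left(2 x - 2\right)}, v = \frac{1}{2 x^{2} + 6}, so integration by parts undoes it.
Check: d/dx[- \frac{1}{12 \left(x - 1\right) \left(x^{2} + 3\right)}] = \frac{3 x^{2} - 2 x + 3}{12 x^{6} - 24 x^{5} + 84 x^{4} - 144 x^{3} + 180 x^{2} - 216 x + 108} = f(x).

An antiderivative is F(x) = - \frac{1}{12 \left(x - 1\right) \left(x^{2} + 3\right)}.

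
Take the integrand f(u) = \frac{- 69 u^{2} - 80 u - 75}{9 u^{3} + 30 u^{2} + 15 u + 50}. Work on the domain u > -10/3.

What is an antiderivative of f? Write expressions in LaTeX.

A candidate is checked by its d/du: the result must match f(u).
Check: d/du[- 5 \log{\left(\frac{3 u}{2} + 5 \right)} - \frac{4 \log{\left(u^{2} + \frac{5}{3} \right)}}{3}] = \frac{- 69 u^{2} - 80 u - 75}{9 u^{3} + 30 u^{2} + 15 u + 50} = f(u).

An antiderivative is F(u) = - 5 \log{\left(\frac{3 u}{2} + 5 \right)} - \frac{4 \log{\left(u^{2} + \frac{5}{3} \right)}}{3}.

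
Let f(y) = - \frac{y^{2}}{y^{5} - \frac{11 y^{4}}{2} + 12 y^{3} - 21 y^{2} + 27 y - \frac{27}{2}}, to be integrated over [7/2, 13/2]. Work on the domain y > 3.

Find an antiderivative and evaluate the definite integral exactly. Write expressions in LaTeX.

Antiderivative: F(y) = \frac{4 \log{\left(y - \frac{3}{2} \right)}}{7} - \frac{\log{\left(y^{2} + 3 \right)}}{28} - \frac{\log{\left(y^{2} - 4 y + 3 \right)}}{4} + \frac{\sqrt{3} \operatorname{atan}{\left(\frac{\sqrt{3} y}{3} \right)}}{21}; value = - \frac{\log{\left(\frac{77}{4} \right)}}{4} - \frac{4 \log{\left(2 \right)}}{7} - \frac{\log{\left(\frac{181}{4} \right)}}{28} - \frac{\sqrt{3} \operatorname{atan}{\left(\frac{7 \sqrt{3}}{6} \right)}}{21} + \frac{\log{\left(\frac{5}{4} \right)}}{4} + \frac{\log{\left(\frac{61}{4} \right)}}{28} + \frac{\sqrt{3} \operatorname{atan}{\left(\frac{13 \sqrt{3}}{6} \right)}}{21} + \frac{4 \log{\left(5 \right)}}{7}

The denominator factors as \left(y - 3\right) \left(y - 1\right) \left(2 y - 3\right) \left(y^{2} + 3\right); partial fractions split f into directly integrable pieces: - \frac{y - 2}{14 \left(y^{2} + 3\right)} + \frac{8}{7 \left(2 y - 3\right)} - \frac{1}{4 \left(y - 1\right)} - \frac{1}{4 \left(y - 3\right)}.
F(y) = \frac{4 \log{\left(y - \frac{3}{2} \right)}}{7} - \frac{\log{\left(y^{2} + 3 \right)}}{28} - \frac{\log{\left(y^{2} - 4 y + 3 \right)}}{4} + \frac{\sqrt{3} \operatorname{atan}{\left(\frac{\sqrt{3} y}{3} \right)}}{21} is an antiderivative of f.
Check: d/dy[\frac{4 \log{\left(y - \frac{3}{2} \right)}}{7} - \frac{\log{\left(y^{2} + 3 \right)}}{28} - \frac{\log{\left(y^{2} - 4 y + 3 \right)}}{4} + \frac{\sqrt{3} \operatorname{atan}{\left(\frac{\sqrt{3} y}{3} \right)}}{21}] = - \frac{2 y^{2}}{2 y^{5} - 11 y^{4} + 24 y^{3} - 42 y^{2} + 54 y - 27}, which equals f(y).
F(13/2) = - \frac{\log{\left(\frac{77}{4} \right)}}{4} - \frac{\log{\left(\frac{181}{4} \right)}}{28} + \frac{\sqrt{3} \operatorname{atan}{\left(\frac{13 \sqrt{3}}{6} \right)}}{21} + \frac{4 \log{\left(5 \right)}}{7}; F(7/2) = - \frac{\log{\left(\frac{61}{4} \right)}}{28} - \frac{\log{\left(\frac{5}{4} \right)}}{4} + \frac{\sqrt{3} \operatorname{atan}{\left(\frac{7 \sqrt{3}}{6} \right)}}{21} + \frac{4 \log{\left(2 \right)}}{7}.
Integral = F(13/2) - F(7/2) = - \frac{\log{\left(\frac{77}{4} \right)}}{4} - \frac{4 \log{\left(2 \right)}}{7} - \frac{\log{\left(\frac{181}{4} \right)}}{28} - \frac{\sqrt{3} \operatorname{atan}{\left(\frac{7 \sqrt{3}}{6} \right)}}{21} + \frac{\log{\left(\frac{5}{4} \right)}}{4} + \frac{\log{\left(\frac{61}{4} \right)}}{28} + \frac{\sqrt{3} \operatorname{atan}{\left(\frac{13 \sqrt{3}}{6} \right)}}{21} + \frac{4 \log{\left(5 \right)}}{7}.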